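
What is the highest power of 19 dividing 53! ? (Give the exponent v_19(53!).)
v_19(53!) = 2

Legendre's formula: v_p(n!) = Σ_{k ≥ 1} ⌊n / p^k⌋. For p = 19, n = 53, the terms are:
  ⌊53/19^1⌋ = ⌊53/19⌋ = 2
(the next term ⌊53/19^2⌋ = 0, terminating the sum). Summing: v_19(53!) = 2 = 2.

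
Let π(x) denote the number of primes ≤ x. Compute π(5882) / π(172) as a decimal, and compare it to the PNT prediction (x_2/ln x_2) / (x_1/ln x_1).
π(5882)/π(172) = 775/39 ≈ 19.8718;  PNT prediction ≈ 20.2810.

π(172) = 39 and π(5882) = 775, so π(5882)/π(172) ≈ 19.8718. The PNT-predicted ratio is (5882/ln(5882)) / (172/ln(172)) ≈ 20.2810. The two agree to within a few percent, as expected.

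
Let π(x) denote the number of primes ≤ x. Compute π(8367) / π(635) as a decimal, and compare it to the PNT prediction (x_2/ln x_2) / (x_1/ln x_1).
π(8367)/π(635) = 1047/115 ≈ 9.1043;  PNT prediction ≈ 9.4148.

π(635) = 115 and π(8367) = 1047, so π(8367)/π(635) ≈ 9.1043. The PNT-predicted ratio is (8367/ln(8367)) / (635/ln(635)) ≈ 9.4148. The two agree to within a few percent, as expected.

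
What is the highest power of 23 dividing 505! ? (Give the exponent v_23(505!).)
v_23(505!) = 21

Legendre's formula: v_p(n!) = Σ_{k ≥ 1} ⌊n / p^k⌋. For p = 23, n = 505, the terms are:
  ⌊505/23^1⌋ = ⌊505/23⌋ = 21
(the next term ⌊505/23^2⌋ = 0, terminating the sum). Summing: v_23(505!) = 21 = 21.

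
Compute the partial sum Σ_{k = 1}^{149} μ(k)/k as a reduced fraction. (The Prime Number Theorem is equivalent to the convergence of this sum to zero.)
Σ μ(k)/k = 6595680120984975873251486071642506311068428581824310097/497394116979759773352958578871947022849194621108954843470

Values of μ(k) for 1 ≤ k ≤ 149: μ(1) = 1, μ(2) = -1, μ(3) = -1, μ(5) = -1, μ(6) = 1, μ(7) = -1, μ(10) = 1, μ(11) = -1, μ(13) = -1, μ(14) = 1, μ(15) = 1, μ(17) = -1, μ(19) = -1, μ(21) = 1, μ(22) = 1, μ(23) = -1, μ(26) = 1, μ(29) = -1, μ(30) = -1, μ(31) = -1, μ(33) = 1, μ(34) = 1, μ(35) = 1, μ(37) = -1, μ(38) = 1, μ(39) = 1, μ(41) = -1, μ(42) = -1, μ(43) = -1, μ(46) = 1, μ(47) = -1, μ(51) = 1, μ(53) = -1, μ(55) = 1, μ(57) = 1, μ(58) = 1, μ(59) = -1, μ(61) = -1, μ(62) = 1, μ(65) = 1, μ(66) = -1, μ(67) = -1, μ(69) = 1, μ(70) = -1, μ(71) = -1, μ(73) = -1, μ(74) = 1, μ(77) = 1, μ(78) = -1, μ(79) = -1, μ(82) = 1, μ(83) = -1, μ(85) = 1, μ(86) = 1, μ(87) = 1, μ(89) = -1, μ(91) = 1, μ(93) = 1, μ(94) = 1, μ(95) = 1, μ(97) = -1, μ(101) = -1, μ(102) = -1, μ(103) = -1, μ(105) = -1, μ(106) = 1, μ(107) = -1, μ(109) = -1, μ(110) = -1, μ(111) = 1, μ(113) = -1, μ(114) = -1, μ(115) = 1, μ(118) = 1, μ(119) = 1, μ(122) = 1, μ(123) = 1, μ(127) = -1, μ(129) = 1, μ(130) = -1, μ(131) = -1, μ(133) = 1, μ(134) = 1, μ(137) = -1, μ(138) = -1, μ(139) = -1, μ(141) = 1, μ(142) = 1, μ(143) = 1, μ(145) = 1, μ(146) = 1, μ(149) = -1, with μ = 0 on non-squarefree integers. Summing μ(k)/k for k where μ(k) ≠ 0 gives 6595680120984975873251486071642506311068428581824310097/497394116979759773352958578871947022849194621108954843470 ≈ 0.0133. (PNT ⟺ this sum → 0 as n → ∞.)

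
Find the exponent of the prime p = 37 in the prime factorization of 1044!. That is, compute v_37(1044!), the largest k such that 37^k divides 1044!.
v_37(1044!) = 28

Legendre's formula: v_p(n!) = Σ_{k ≥ 1} ⌊n / p^k⌋. For p = 37, n = 1044, the terms are:
  ⌊1044/37^1⌋ = ⌊1044/37⌋ = 28
(the next term ⌊1044/37^2⌋ = 0, terminating the sum). Summing: v_37(1044!) = 28 = 28.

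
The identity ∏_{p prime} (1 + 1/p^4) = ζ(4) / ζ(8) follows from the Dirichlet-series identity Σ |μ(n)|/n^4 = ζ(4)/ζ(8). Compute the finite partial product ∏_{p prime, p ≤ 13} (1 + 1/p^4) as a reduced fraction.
∏ = 54787204936389122/50827803952550625

The primes p ≤ 13 are [2, 3, 5, 7, 11, 13]. For each, (1 + 1/p^4) = (p^4 + 1)/p^4. Multiplying these fractions over p ∈ [2, 3, 5, 7, 11, 13] gives 54787204936389122/50827803952550625. (In the limit P → ∞ this tends to ζ(4)/ζ(8).)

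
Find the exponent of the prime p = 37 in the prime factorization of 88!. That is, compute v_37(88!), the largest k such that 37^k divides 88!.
v_37(88!) = 2

Legendre's formula: v_p(n!) = Σ_{k ≥ 1} ⌊n / p^k⌋. For p = 37, n = 88, the terms are:
  ⌊88/37^1⌋ = ⌊88/37⌋ = 2
(the next term ⌊88/37^2⌋ = 0, terminating the sum). Summing: v_37(88!) = 2 = 2.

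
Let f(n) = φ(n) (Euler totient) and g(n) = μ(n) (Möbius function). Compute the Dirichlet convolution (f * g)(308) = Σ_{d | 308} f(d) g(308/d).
(φ * μ)(308) = 45

Divisors of 308: [1, 2, 4, 7, 11, 14, 22, 28, 44, 77, 154, 308]. For each d | 308:
  d = 1: φ(1) · μ(308/1) = 1 · 0 = 0
  d = 2: φ(2) · μ(308/2) = 1 · -1 = -1
  d = 4: φ(4) · μ(308/4) = 2 · 1 = 2
  d = 7: φ(7) · μ(308/7) = 6 · 0 = 0
  d = 11: φ(11) · μ(308/11) = 10 · 0 = 0
  d = 14: φ(14) · μ(308/14) = 6 · 1 = 6
  d = 22: φ(22) · μ(308/22) = 10 · 1 = 10
  d = 28: φ(28) · μ(308/28) = 12 · -1 = -12
  d = 44: φ(44) · μ(308/44) = 20 · -1 = -20
  d = 77: φ(77) · μ(308/77) = 60 · 0 = 0
  d = 154: φ(154) · μ(308/154) = 60 · -1 = -60
  d = 308: φ(308) · μ(308/308) = 120 · 1 = 120
Summing: (φ * μ)(308) = 0 + -1 + 2 + 0 + 0 + 6 + 10 + -12 + -20 + 0 + -60 + 120 = 45.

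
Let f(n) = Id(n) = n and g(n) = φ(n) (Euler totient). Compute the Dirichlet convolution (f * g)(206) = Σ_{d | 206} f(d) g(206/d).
(Id * φ)(206) = 615

Divisors of 206: [1, 2, 103, 206]. For each d | 206:
  d = 1: Id(1) · φ(206/1) = 1 · 102 = 102
  d = 2: Id(2) · φ(206/2) = 2 · 102 = 204
  d = 103: Id(103) · φ(206/103) = 103 · 1 = 103
  d = 206: Id(206) · φ(206/206) = 206 · 1 = 206
Summing: (Id * φ)(206) = 102 + 204 + 103 + 206 = 615.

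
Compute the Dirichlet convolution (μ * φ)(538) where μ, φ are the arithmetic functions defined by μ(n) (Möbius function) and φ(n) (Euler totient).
(μ * φ)(538) = 0

Divisors of 538: [1, 2, 269, 538]. For each d | 538:
  d = 1: μ(1) · φ(538/1) = 1 · 268 = 268
  d = 2: μ(2) · φ(538/2) = -1 · 268 = -268
  d = 269: μ(269) · φ(538/269) = -1 · 1 = -1
  d = 538: μ(538) · φ(538/538) = 1 · 1 = 1
Summing: (μ * φ)(538) = 268 + -268 + -1 + 1 = 0.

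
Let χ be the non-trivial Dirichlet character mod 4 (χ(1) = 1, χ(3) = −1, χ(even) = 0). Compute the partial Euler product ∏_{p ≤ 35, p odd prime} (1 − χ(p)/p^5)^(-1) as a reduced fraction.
∏ = 52015810615424538455317584769582112629834289625/52216435813704314792391924764477903837266444288

The odd primes p ≤ 35 are [3, 5, 7, 11, 13, 17, 19, 23, 29, 31]. For each, χ(p) = 1 if p ≡ 1 mod 4, χ(p) = −1 if p ≡ 3 mod 4. Taking (1 − χ(p)/p^5)^(-1) = p^5/(p^5 − χ(p)): (1 − (-1)/3^5)^(-1) · (1 − (1)/5^5)^(-1) · (1 − (-1)/7^5)^(-1) · (1 − (-1)/11^5)^(-1) · (1 − (1)/13^5)^(-1) · (1 − (1)/17^5)^(-1) · (1 − (-1)/19^5)^(-1) · (1 − (-1)/23^5)^(-1) · (1 − (1)/29^5)^(-1) · (1 − (-1)/31^5)^(-1) = 52015810615424538455317584769582112629834289625/52216435813704314792391924764477903837266444288.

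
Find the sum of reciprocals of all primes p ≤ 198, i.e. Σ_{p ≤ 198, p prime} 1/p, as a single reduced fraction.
Σ 1/p = 76196574135067008118914163673288637004399442476398684669741544152346284384175423/39195588149163123383161804554421175259738677336198748467804183290796540382737190

π(198) = 45, so the primes ≤ 198 are [2, 3, 5, 7, 11, 13, 17, 19, 23, 29, 31, 37, 41, 43, 47, 53, 59, 61, 67, 71, 73, 79, 83, 89, 97, 101, 103, 107, 109, 113, 127, 131, 137, 139, 149, 151, 157, 163, 167, 173, 179, 181, 191, 193, 197]. Summing 1/p over these primes: 76196574135067008118914163673288637004399442476398684669741544152346284384175423/39195588149163123383161804554421175259738677336198748467804183290796540382737190 ≈ 1.9440. Mertens estimate ln ln(198) + 0.2615 ≈ 1.9270.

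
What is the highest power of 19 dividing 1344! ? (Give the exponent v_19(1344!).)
v_19(1344!) = 73

Legendre's formula: v_p(n!) = Σ_{k ≥ 1} ⌊n / p^k⌋. For p = 19, n = 1344, the terms are:
  ⌊1344/19^1⌋ = ⌊1344/19⌋ = 70
  ⌊1344/19^2⌋ = ⌊1344/361⌋ = 3
(the next term ⌊1344/19^3⌋ = 0, terminating the sum). Summing: v_19(1344!) = 70 + 3 = 73.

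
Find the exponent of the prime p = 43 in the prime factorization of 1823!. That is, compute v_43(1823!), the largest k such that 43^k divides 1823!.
v_43(1823!) = 42

Legendre's formula: v_p(n!) = Σ_{k ≥ 1} ⌊n / p^k⌋. For p = 43, n = 1823, the terms are:
  ⌊1823/43^1⌋ = ⌊1823/43⌋ = 42
(the next term ⌊1823/43^2⌋ = 0, terminating the sum). Summing: v_43(1823!) = 42 = 42.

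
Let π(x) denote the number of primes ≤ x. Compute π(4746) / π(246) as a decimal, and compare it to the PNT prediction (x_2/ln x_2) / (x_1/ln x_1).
π(4746)/π(246) = 639/53 ≈ 12.0566;  PNT prediction ≈ 12.5472.

π(246) = 53 and π(4746) = 639, so π(4746)/π(246) ≈ 12.0566. The PNT-predicted ratio is (4746/ln(4746)) / (246/ln(246)) ≈ 12.5472. The two agree to within a few percent, as expected.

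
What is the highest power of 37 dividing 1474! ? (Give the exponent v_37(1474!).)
v_37(1474!) = 40

Legendre's formula: v_p(n!) = Σ_{k ≥ 1} ⌊n / p^k⌋. For p = 37, n = 1474, the terms are:
  ⌊1474/37^1⌋ = ⌊1474/37⌋ = 39
  ⌊1474/37^2⌋ = ⌊1474/1369⌋ = 1
(the next term ⌊1474/37^3⌋ = 0, terminating the sum). Summing: v_37(1474!) = 39 + 1 = 40.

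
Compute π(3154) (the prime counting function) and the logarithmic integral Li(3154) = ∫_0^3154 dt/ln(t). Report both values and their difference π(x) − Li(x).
π(3154) = 446;  Li(3154) ≈ 461.93;  π(x) − Li(x) ≈ -15.93.

Direct count of primes ≤ 3154 gives π(3154) = 446. Numerical evaluation of the logarithmic integral gives Li(3154) ≈ 461.93. The difference π(x) − Li(x) ≈ -15.93 is typically negative for small/moderate x (Li(x) overestimates), though Littlewood's theorem shows this sign changes infinitely often.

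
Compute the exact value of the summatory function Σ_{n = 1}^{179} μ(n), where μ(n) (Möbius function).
Σ_{n ≤ 179} μ(n) = -3

Compute μ(n) for each 1 ≤ n ≤ 179: μ(1) = 1, μ(2) = -1, μ(3) = -1, μ(4) = 0, μ(5) = -1, μ(6) = 1, μ(7) = -1, μ(8) = 0, μ(9) = 0, μ(10) = 1, μ(11) = -1, μ(12) = 0, μ(13) = -1, μ(14) = 1, μ(15) = 1, μ(16) = 0, μ(17) = -1, μ(18) = 0, μ(19) = -1, μ(20) = 0, μ(21) = 1, μ(22) = 1, μ(23) = -1, μ(24) = 0, μ(25) = 0, μ(26) = 1, μ(27) = 0, μ(28) = 0, μ(29) = -1, μ(30) = -1, μ(31) = -1, μ(32) = 0, μ(33) = 1, μ(34) = 1, μ(35) = 1, μ(36) = 0, μ(37) = -1, μ(38) = 1, μ(39) = 1, μ(40) = 0, μ(41) = -1, μ(42) = -1, μ(43) = -1, μ(44) = 0, μ(45) = 0, μ(46) = 1, μ(47) = -1, μ(48) = 0, μ(49) = 0, μ(50) = 0, μ(51) = 1, μ(52) = 0, μ(53) = -1, μ(54) = 0, μ(55) = 1, μ(56) = 0, μ(57) = 1, μ(58) = 1, μ(59) = -1, μ(60) = 0, μ(61) = -1, μ(62) = 1, μ(63) = 0, μ(64) = 0, μ(65) = 1, μ(66) = -1, μ(67) = -1, μ(68) = 0, μ(69) = 1, μ(70) = -1, μ(71) = -1, μ(72) = 0, μ(73) = -1, μ(74) = 1, μ(75) = 0, μ(76) = 0, μ(77) = 1, μ(78) = -1, μ(79) = -1, μ(80) = 0, μ(81) = 0, μ(82) = 1, μ(83) = -1, μ(84) = 0, μ(85) = 1, μ(86) = 1, μ(87) = 1, μ(88) = 0, μ(89) = -1, μ(90) = 0, μ(91) = 1, μ(92) = 0, μ(93) = 1, μ(94) = 1, μ(95) = 1, μ(96) = 0, μ(97) = -1, μ(98) = 0, μ(99) = 0, μ(100) = 0, μ(101) = -1, μ(102) = -1, μ(103) = -1, μ(104) = 0, μ(105) = -1, μ(106) = 1, μ(107) = -1, μ(108) = 0, μ(109) = -1, μ(110) = -1, μ(111) = 1, μ(112) = 0, μ(113) = -1, μ(114) = -1, μ(115) = 1, μ(116) = 0, μ(117) = 0, μ(118) = 1, μ(119) = 1, μ(120) = 0, μ(121) = 0, μ(122) = 1, μ(123) = 1, μ(124) = 0, μ(125) = 0, μ(126) = 0, μ(127) = -1, μ(128) = 0, μ(129) = 1, μ(130) = -1, μ(131) = -1, μ(132) = 0, μ(133) = 1, μ(134) = 1, μ(135) = 0, μ(136) = 0, μ(137) = -1, μ(138) = -1, μ(139) = -1, μ(140) = 0, μ(141) = 1, μ(142) = 1, μ(143) = 1, μ(144) = 0, μ(145) = 1, μ(146) = 1, μ(147) = 0, μ(148) = 0, μ(149) = -1, μ(150) = 0, μ(151) = -1, μ(152) = 0, μ(153) = 0, μ(154) = -1, μ(155) = 1, μ(156) = 0, μ(157) = -1, μ(158) = 1, μ(159) = 1, μ(160) = 0, μ(161) = 1, μ(162) = 0, μ(163) = -1, μ(164) = 0, μ(165) = -1, μ(166) = 1, μ(167) = -1, μ(168) = 0, μ(169) = 0, μ(170) = -1, μ(171) = 0, μ(172) = 0, μ(173) = -1, μ(174) = -1, μ(175) = 0, μ(176) = 0, μ(177) = 1, μ(178) = 1, μ(179) = -1. Summing all 179 values: -3. (Mertens function M(x) = Σ_{n ≤ x} μ(n); on average M(x) should be small (PNT ⟺ M(x) = o(x)).)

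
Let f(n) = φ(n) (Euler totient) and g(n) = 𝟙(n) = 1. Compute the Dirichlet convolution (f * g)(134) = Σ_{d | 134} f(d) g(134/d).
(φ * 𝟙)(134) = 134

Divisors of 134: [1, 2, 67, 134]. For each d | 134:
  d = 1: φ(1) · 𝟙(134/1) = 1 · 1 = 1
  d = 2: φ(2) · 𝟙(134/2) = 1 · 1 = 1
  d = 67: φ(67) · 𝟙(134/67) = 66 · 1 = 66
  d = 134: φ(134) · 𝟙(134/134) = 66 · 1 = 66
Summing: (φ * 𝟙)(134) = 1 + 1 + 66 + 66 = 134.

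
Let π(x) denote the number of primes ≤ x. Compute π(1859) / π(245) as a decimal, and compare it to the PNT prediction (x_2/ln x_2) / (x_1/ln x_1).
π(1859)/π(245) = 283/53 ≈ 5.3396;  PNT prediction ≈ 5.5451.

π(245) = 53 and π(1859) = 283, so π(1859)/π(245) ≈ 5.3396. The PNT-predicted ratio is (1859/ln(1859)) / (245/ln(245)) ≈ 5.5451. The two agree to within a few percent, as expected.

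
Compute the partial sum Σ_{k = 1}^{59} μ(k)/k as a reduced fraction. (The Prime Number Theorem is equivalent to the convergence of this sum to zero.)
Σ μ(k)/k = 15620172904808488514/961380175077106319535

Values of μ(k) for 1 ≤ k ≤ 59: μ(1) = 1, μ(2) = -1, μ(3) = -1, μ(5) = -1, μ(6) = 1, μ(7) = -1, μ(10) = 1, μ(11) = -1, μ(13) = -1, μ(14) = 1, μ(15) = 1, μ(17) = -1, μ(19) = -1, μ(21) = 1, μ(22) = 1, μ(23) = -1, μ(26) = 1, μ(29) = -1, μ(30) = -1, μ(31) = -1, μ(33) = 1, μ(34) = 1, μ(35) = 1, μ(37) = -1, μ(38) = 1, μ(39) = 1, μ(41) = -1, μ(42) = -1, μ(43) = -1, μ(46) = 1, μ(47) = -1, μ(51) = 1, μ(53) = -1, μ(55) = 1, μ(57) = 1, μ(58) = 1, μ(59) = -1, with μ = 0 on non-squarefree integers. Summing μ(k)/k for k where μ(k) ≠ 0 gives 15620172904808488514/961380175077106319535 ≈ 0.0162. (PNT ⟺ this sum → 0 as n → ∞.)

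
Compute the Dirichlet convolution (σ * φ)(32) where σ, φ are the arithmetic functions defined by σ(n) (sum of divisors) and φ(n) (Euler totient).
(σ * φ)(32) = 192

Divisors of 32: [1, 2, 4, 8, 16, 32]. For each d | 32:
  d = 1: σ(1) · φ(32/1) = 1 · 16 = 16
  d = 2: σ(2) · φ(32/2) = 3 · 8 = 24
  d = 4: σ(4) · φ(32/4) = 7 · 4 = 28
  d = 8: σ(8) · φ(32/8) = 15 · 2 = 30
  d = 16: σ(16) · φ(32/16) = 31 · 1 = 31
  d = 32: σ(32) · φ(32/32) = 63 · 1 = 63
Summing: (σ * φ)(32) = 16 + 24 + 28 + 30 + 31 + 63 = 192.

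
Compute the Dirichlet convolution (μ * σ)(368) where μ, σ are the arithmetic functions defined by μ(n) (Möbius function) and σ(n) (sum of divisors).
(μ * σ)(368) = 368

Divisors of 368: [1, 2, 4, 8, 16, 23, 46, 92, 184, 368]. For each d | 368:
  d = 1: μ(1) · σ(368/1) = 1 · 744 = 744
  d = 2: μ(2) · σ(368/2) = -1 · 360 = -360
  d = 4: μ(4) · σ(368/4) = 0 · 168 = 0
  d = 8: μ(8) · σ(368/8) = 0 · 72 = 0
  d = 16: μ(16) · σ(368/16) = 0 · 24 = 0
  d = 23: μ(23) · σ(368/23) = -1 · 31 = -31
  d = 46: μ(46) · σ(368/46) = 1 · 15 = 15
  d = 92: μ(92) · σ(368/92) = 0 · 7 = 0
  d = 184: μ(184) · σ(368/184) = 0 · 3 = 0
  d = 368: μ(368) · σ(368/368) = 0 · 1 = 0
Summing: (μ * σ)(368) = 744 + -360 + 0 + 0 + 0 + -31 + 15 + 0 + 0 + 0 = 368.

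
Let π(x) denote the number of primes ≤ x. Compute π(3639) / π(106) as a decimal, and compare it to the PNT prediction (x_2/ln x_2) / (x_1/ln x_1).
π(3639)/π(106) = 509/27 ≈ 18.8519;  PNT prediction ≈ 19.5253.

π(106) = 27 and π(3639) = 509, so π(3639)/π(106) ≈ 18.8519. The PNT-predicted ratio is (3639/ln(3639)) / (106/ln(106)) ≈ 19.5253. The two agree to within a few percent, as expected.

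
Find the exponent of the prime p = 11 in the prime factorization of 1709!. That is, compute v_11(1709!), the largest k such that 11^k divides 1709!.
v_11(1709!) = 170

Legendre's formula: v_p(n!) = Σ_{k ≥ 1} ⌊n / p^k⌋. For p = 11, n = 1709, the terms are:
  ⌊1709/11^1⌋ = ⌊1709/11⌋ = 155
  ⌊1709/11^2⌋ = ⌊1709/121⌋ = 14
  ⌊1709/11^3⌋ = ⌊1709/1331⌋ = 1
(the next term ⌊1709/11^4⌋ = 0, terminating the sum). Summing: v_11(1709!) = 155 + 14 + 1 = 170.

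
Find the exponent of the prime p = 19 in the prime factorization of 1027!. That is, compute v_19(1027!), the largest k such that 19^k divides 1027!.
v_19(1027!) = 56

Legendre's formula: v_p(n!) = Σ_{k ≥ 1} ⌊n / p^k⌋. For p = 19, n = 1027, the terms are:
  ⌊1027/19^1⌋ = ⌊1027/19⌋ = 54
  ⌊1027/19^2⌋ = ⌊1027/361⌋ = 2
(the next term ⌊1027/19^3⌋ = 0, terminating the sum). Summing: v_19(1027!) = 54 + 2 = 56.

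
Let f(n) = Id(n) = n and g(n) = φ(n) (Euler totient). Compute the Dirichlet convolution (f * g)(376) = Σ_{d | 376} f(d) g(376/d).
(Id * φ)(376) = 1860

Divisors of 376: [1, 2, 4, 8, 47, 94, 188, 376]. For each d | 376:
  d = 1: Id(1) · φ(376/1) = 1 · 184 = 184
  d = 2: Id(2) · φ(376/2) = 2 · 92 = 184
  d = 4: Id(4) · φ(376/4) = 4 · 46 = 184
  d = 8: Id(8) · φ(376/8) = 8 · 46 = 368
  d = 47: Id(47) · φ(376/47) = 47 · 4 = 188
  d = 94: Id(94) · φ(376/94) = 94 · 2 = 188
  d = 188: Id(188) · φ(376/188) = 188 · 1 = 188
  d = 376: Id(376) · φ(376/376) = 376 · 1 = 376
Summing: (Id * φ)(376) = 184 + 184 + 184 + 368 + 188 + 188 + 188 + 376 = 1860.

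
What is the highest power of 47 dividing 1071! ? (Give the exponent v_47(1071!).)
v_47(1071!) = 22

Legendre's formula: v_p(n!) = Σ_{k ≥ 1} ⌊n / p^k⌋. For p = 47, n = 1071, the terms are:
  ⌊1071/47^1⌋ = ⌊1071/47⌋ = 22
(the next term ⌊1071/47^2⌋ = 0, terminating the sum). Summing: v_47(1071!) = 22 = 22.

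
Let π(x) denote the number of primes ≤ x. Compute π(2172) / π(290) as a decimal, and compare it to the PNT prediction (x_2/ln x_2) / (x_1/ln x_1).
π(2172)/π(290) = 326/61 ≈ 5.3443;  PNT prediction ≈ 5.5269.

π(290) = 61 and π(2172) = 326, so π(2172)/π(290) ≈ 5.3443. The PNT-predicted ratio is (2172/ln(2172)) / (290/ln(290)) ≈ 5.5269. The two agree to within a few percent, as expected.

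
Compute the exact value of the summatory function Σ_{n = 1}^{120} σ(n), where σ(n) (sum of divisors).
Σ_{n ≤ 120} σ(n) = 11973

Compute σ(n) for each 1 ≤ n ≤ 120: σ(1) = 1, σ(2) = 3, σ(3) = 4, σ(4) = 7, σ(5) = 6, σ(6) = 12, σ(7) = 8, σ(8) = 15, σ(9) = 13, σ(10) = 18, σ(11) = 12, σ(12) = 28, σ(13) = 14, σ(14) = 24, σ(15) = 24, σ(16) = 31, σ(17) = 18, σ(18) = 39, σ(19) = 20, σ(20) = 42, σ(21) = 32, σ(22) = 36, σ(23) = 24, σ(24) = 60, σ(25) = 31, σ(26) = 42, σ(27) = 40, σ(28) = 56, σ(29) = 30, σ(30) = 72, σ(31) = 32, σ(32) = 63, σ(33) = 48, σ(34) = 54, σ(35) = 48, σ(36) = 91, σ(37) = 38, σ(38) = 60, σ(39) = 56, σ(40) = 90, σ(41) = 42, σ(42) = 96, σ(43) = 44, σ(44) = 84, σ(45) = 78, σ(46) = 72, σ(47) = 48, σ(48) = 124, σ(49) = 57, σ(50) = 93, σ(51) = 72, σ(52) = 98, σ(53) = 54, σ(54) = 120, σ(55) = 72, σ(56) = 120, σ(57) = 80, σ(58) = 90, σ(59) = 60, σ(60) = 168, σ(61) = 62, σ(62) = 96, σ(63) = 104, σ(64) = 127, σ(65) = 84, σ(66) = 144, σ(67) = 68, σ(68) = 126, σ(69) = 96, σ(70) = 144, σ(71) = 72, σ(72) = 195, σ(73) = 74, σ(74) = 114, σ(75) = 124, σ(76) = 140, σ(77) = 96, σ(78) = 168, σ(79) = 80, σ(80) = 186, σ(81) = 121, σ(82) = 126, σ(83) = 84, σ(84) = 224, σ(85) = 108, σ(86) = 132, σ(87) = 120, σ(88) = 180, σ(89) = 90, σ(90) = 234, σ(91) = 112, σ(92) = 168, σ(93) = 128, σ(94) = 144, σ(95) = 120, σ(96) = 252, σ(97) = 98, σ(98) = 171, σ(99) = 156, σ(100) = 217, σ(101) = 102, σ(102) = 216, σ(103) = 104, σ(104) = 210, σ(105) = 192, σ(106) = 162, σ(107) = 108, σ(108) = 280, σ(109) = 110, σ(110) = 216, σ(111) = 152, σ(112) = 248, σ(113) = 114, σ(114) = 240, σ(115) = 144, σ(116) = 210, σ(117) = 182, σ(118) = 180, σ(119) = 144, σ(120) = 360. Summing all 120 values: 11973. (Average order: Σ_{n ≤ x} σ(n) ~ (π²/12) x². For x = 120, (π²/12)·120² ≈ 11843.53.)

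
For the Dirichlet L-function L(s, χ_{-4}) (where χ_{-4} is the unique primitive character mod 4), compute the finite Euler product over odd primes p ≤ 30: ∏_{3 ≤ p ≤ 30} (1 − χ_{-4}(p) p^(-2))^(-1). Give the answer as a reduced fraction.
∏ = 949136745811969/1035447238656000

The odd primes p ≤ 30 are [3, 5, 7, 11, 13, 17, 19, 23, 29]. For each, χ(p) = 1 if p ≡ 1 mod 4, χ(p) = −1 if p ≡ 3 mod 4. Taking (1 − χ(p)/p^2)^(-1) = p^2/(p^2 − χ(p)): (1 − (-1)/3^2)^(-1) · (1 − (1)/5^2)^(-1) · (1 − (-1)/7^2)^(-1) · (1 − (-1)/11^2)^(-1) · (1 − (1)/13^2)^(-1) · (1 − (1)/17^2)^(-1) · (1 − (-1)/19^2)^(-1) · (1 − (-1)/23^2)^(-1) · (1 − (1)/29^2)^(-1) = 949136745811969/1035447238656000.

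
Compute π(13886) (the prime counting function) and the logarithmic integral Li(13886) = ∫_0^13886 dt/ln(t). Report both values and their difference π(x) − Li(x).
π(13886) = 1641;  Li(13886) ≈ 1660.31;  π(x) − Li(x) ≈ -19.31.

Direct count of primes ≤ 13886 gives π(13886) = 1641. Numerical evaluation of the logarithmic integral gives Li(13886) ≈ 1660.31. The difference π(x) − Li(x) ≈ -19.31 is typically negative for small/moderate x (Li(x) overestimates), though Littlewood's theorem shows this sign changes infinitely often.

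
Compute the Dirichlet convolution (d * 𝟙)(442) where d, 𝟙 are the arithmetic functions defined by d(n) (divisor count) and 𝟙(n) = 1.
(d * 𝟙)(442) = 27

Divisors of 442: [1, 2, 13, 17, 26, 34, 221, 442]. For each d | 442:
  d = 1: d(1) · 𝟙(442/1) = 1 · 1 = 1
  d = 2: d(2) · 𝟙(442/2) = 2 · 1 = 2
  d = 13: d(13) · 𝟙(442/13) = 2 · 1 = 2
  d = 17: d(17) · 𝟙(442/17) = 2 · 1 = 2
  d = 26: d(26) · 𝟙(442/26) = 4 · 1 = 4
  d = 34: d(34) · 𝟙(442/34) = 4 · 1 = 4
  d = 221: d(221) · 𝟙(442/221) = 4 · 1 = 4
  d = 442: d(442) · 𝟙(442/442) = 8 · 1 = 8
Summing: (d * 𝟙)(442) = 1 + 2 + 2 + 2 + 4 + 4 + 4 + 8 = 27.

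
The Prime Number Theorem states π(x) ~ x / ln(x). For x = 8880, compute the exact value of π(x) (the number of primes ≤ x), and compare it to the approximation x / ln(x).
π(8880) = 1106;  x/ln(x) ≈ 976.73;  relative error ≈ 11.69%.

Directly count primes up to 8880: π(8880) = 1106. The PNT approximation gives 8880/ln(8880) ≈ 8880/9.09156 ≈ 976.73. Relative error (π(x) − x/ln(x)) / π(x) ≈ 11.69%; the approximation is known to undercount slightly (Li(x) is a better estimate).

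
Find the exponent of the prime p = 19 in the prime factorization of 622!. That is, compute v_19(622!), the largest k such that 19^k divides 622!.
v_19(622!) = 33

Legendre's formula: v_p(n!) = Σ_{k ≥ 1} ⌊n / p^k⌋. For p = 19, n = 622, the terms are:
  ⌊622/19^1⌋ = ⌊622/19⌋ = 32
  ⌊622/19^2⌋ = ⌊622/361⌋ = 1
(the next term ⌊622/19^3⌋ = 0, terminating the sum). Summing: v_19(622!) = 32 + 1 = 33.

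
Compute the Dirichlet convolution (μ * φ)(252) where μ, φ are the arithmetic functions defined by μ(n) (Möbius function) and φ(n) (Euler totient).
(μ * φ)(252) = 20

Divisors of 252: [1, 2, 3, 4, 6, 7, 9, 12, 14, 18, 21, 28, 36, 42, 63, 84, 126, 252]. For each d | 252:
  d = 1: μ(1) · φ(252/1) = 1 · 72 = 72
  d = 2: μ(2) · φ(252/2) = -1 · 36 = -36
  d = 3: μ(3) · φ(252/3) = -1 · 24 = -24
  d = 4: μ(4) · φ(252/4) = 0 · 36 = 0
  d = 6: μ(6) · φ(252/6) = 1 · 12 = 12
  d = 7: μ(7) · φ(252/7) = -1 · 12 = -12
  d = 9: μ(9) · φ(252/9) = 0 · 12 = 0
  d = 12: μ(12) · φ(252/12) = 0 · 12 = 0
  d = 14: μ(14) · φ(252/14) = 1 · 6 = 6
  d = 18: μ(18) · φ(252/18) = 0 · 6 = 0
  d = 21: μ(21) · φ(252/21) = 1 · 4 = 4
  d = 28: μ(28) · φ(252/28) = 0 · 6 = 0
  d = 36: μ(36) · φ(252/36) = 0 · 6 = 0
  d = 42: μ(42) · φ(252/42) = -1 · 2 = -2
  d = 63: μ(63) · φ(252/63) = 0 · 2 = 0
  d = 84: μ(84) · φ(252/84) = 0 · 2 = 0
  d = 126: μ(126) · φ(252/126) = 0 · 1 = 0
  d = 252: μ(252) · φ(252/252) = 0 · 1 = 0
Summing: (μ * φ)(252) = 72 + -36 + -24 + 0 + 12 + -12 + 0 + 0 + 6 + 0 + 4 + 0 + 0 + -2 + 0 + 0 + 0 + 0 = 20.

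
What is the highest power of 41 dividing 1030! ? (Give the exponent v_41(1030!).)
v_41(1030!) = 25

Legendre's formula: v_p(n!) = Σ_{k ≥ 1} ⌊n / p^k⌋. For p = 41, n = 1030, the terms are:
  ⌊1030/41^1⌋ = ⌊1030/41⌋ = 25
(the next term ⌊1030/41^2⌋ = 0, terminating the sum). Summing: v_41(1030!) = 25 = 25.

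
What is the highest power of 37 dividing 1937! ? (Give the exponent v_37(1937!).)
v_37(1937!) = 53

Legendre's formula: v_p(n!) = Σ_{k ≥ 1} ⌊n / p^k⌋. For p = 37, n = 1937, the terms are:
  ⌊1937/37^1⌋ = ⌊1937/37⌋ = 52
  ⌊1937/37^2⌋ = ⌊1937/1369⌋ = 1
(the next term ⌊1937/37^3⌋ = 0, terminating the sum). Summing: v_37(1937!) = 52 + 1 = 53.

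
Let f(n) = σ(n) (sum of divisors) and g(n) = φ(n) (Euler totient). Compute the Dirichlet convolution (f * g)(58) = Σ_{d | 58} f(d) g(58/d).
(σ * φ)(58) = 232

Divisors of 58: [1, 2, 29, 58]. For each d | 58:
  d = 1: σ(1) · φ(58/1) = 1 · 28 = 28
  d = 2: σ(2) · φ(58/2) = 3 · 28 = 84
  d = 29: σ(29) · φ(58/29) = 30 · 1 = 30
  d = 58: σ(58) · φ(58/58) = 90 · 1 = 90
Summing: (σ * φ)(58) = 28 + 84 + 30 + 90 = 232.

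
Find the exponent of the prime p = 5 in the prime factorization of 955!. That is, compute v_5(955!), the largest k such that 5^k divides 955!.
v_5(955!) = 237

Legendre's formula: v_p(n!) = Σ_{k ≥ 1} ⌊n / p^k⌋. For p = 5, n = 955, the terms are:
  ⌊955/5^1⌋ = ⌊955/5⌋ = 191
  ⌊955/5^2⌋ = ⌊955/25⌋ = 38
  ⌊955/5^3⌋ = ⌊955/125⌋ = 7
  ⌊955/5^4⌋ = ⌊955/625⌋ = 1
(the next term ⌊955/5^5⌋ = 0, terminating the sum). Summing: v_5(955!) = 191 + 38 + 7 + 1 = 237.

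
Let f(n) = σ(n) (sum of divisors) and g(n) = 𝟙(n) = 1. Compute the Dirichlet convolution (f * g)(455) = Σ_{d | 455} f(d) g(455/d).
(σ * 𝟙)(455) = 945

Divisors of 455: [1, 5, 7, 13, 35, 65, 91, 455]. For each d | 455:
  d = 1: σ(1) · 𝟙(455/1) = 1 · 1 = 1
  d = 5: σ(5) · 𝟙(455/5) = 6 · 1 = 6
  d = 7: σ(7) · 𝟙(455/7) = 8 · 1 = 8
  d = 13: σ(13) · 𝟙(455/13) = 14 · 1 = 14
  d = 35: σ(35) · 𝟙(455/35) = 48 · 1 = 48
  d = 65: σ(65) · 𝟙(455/65) = 84 · 1 = 84
  d = 91: σ(91) · 𝟙(455/91) = 112 · 1 = 112
  d = 455: σ(455) · 𝟙(455/455) = 672 · 1 = 672
Summing: (σ * 𝟙)(455) = 1 + 6 + 8 + 14 + 48 + 84 + 112 + 672 = 945.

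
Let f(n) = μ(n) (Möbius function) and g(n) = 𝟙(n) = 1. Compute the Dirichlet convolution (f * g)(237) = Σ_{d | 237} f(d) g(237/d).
(μ * 𝟙)(237) = 0

Divisors of 237: [1, 3, 79, 237]. For each d | 237:
  d = 1: μ(1) · 𝟙(237/1) = 1 · 1 = 1
  d = 3: μ(3) · 𝟙(237/3) = -1 · 1 = -1
  d = 79: μ(79) · 𝟙(237/79) = -1 · 1 = -1
  d = 237: μ(237) · 𝟙(237/237) = 1 · 1 = 1
Summing: (μ * 𝟙)(237) = 1 + -1 + -1 + 1 = 0.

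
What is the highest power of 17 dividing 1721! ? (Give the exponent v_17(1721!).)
v_17(1721!) = 106

Legendre's formula: v_p(n!) = Σ_{k ≥ 1} ⌊n / p^k⌋. For p = 17, n = 1721, the terms are:
  ⌊1721/17^1⌋ = ⌊1721/17⌋ = 101
  ⌊1721/17^2⌋ = ⌊1721/289⌋ = 5
(the next term ⌊1721/17^3⌋ = 0, terminating the sum). Summing: v_17(1721!) = 101 + 5 = 106.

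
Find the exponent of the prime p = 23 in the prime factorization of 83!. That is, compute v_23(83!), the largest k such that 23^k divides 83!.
v_23(83!) = 3

Legendre's formula: v_p(n!) = Σ_{k ≥ 1} ⌊n / p^k⌋. For p = 23, n = 83, the terms are:
  ⌊83/23^1⌋ = ⌊83/23⌋ = 3
(the next term ⌊83/23^2⌋ = 0, terminating the sum). Summing: v_23(83!) = 3 = 3.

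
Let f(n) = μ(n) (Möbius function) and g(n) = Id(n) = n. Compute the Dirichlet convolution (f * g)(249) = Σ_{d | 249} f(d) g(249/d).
(μ * Id)(249) = 164

Divisors of 249: [1, 3, 83, 249]. For each d | 249:
  d = 1: μ(1) · Id(249/1) = 1 · 249 = 249
  d = 3: μ(3) · Id(249/3) = -1 · 83 = -83
  d = 83: μ(83) · Id(249/83) = -1 · 3 = -3
  d = 249: μ(249) · Id(249/249) = 1 · 1 = 1
Summing: (μ * Id)(249) = 249 + -83 + -3 + 1 = 164.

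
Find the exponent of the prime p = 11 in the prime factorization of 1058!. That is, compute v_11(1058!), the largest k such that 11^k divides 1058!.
v_11(1058!) = 104

Legendre's formula: v_p(n!) = Σ_{k ≥ 1} ⌊n / p^k⌋. For p = 11, n = 1058, the terms are:
  ⌊1058/11^1⌋ = ⌊1058/11⌋ = 96
  ⌊1058/11^2⌋ = ⌊1058/121⌋ = 8
(the next term ⌊1058/11^3⌋ = 0, terminating the sum). Summing: v_11(1058!) = 96 + 8 = 104.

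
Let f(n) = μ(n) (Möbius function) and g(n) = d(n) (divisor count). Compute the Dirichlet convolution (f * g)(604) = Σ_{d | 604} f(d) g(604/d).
(μ * d)(604) = 1

Divisors of 604: [1, 2, 4, 151, 302, 604]. For each d | 604:
  d = 1: μ(1) · d(604/1) = 1 · 6 = 6
  d = 2: μ(2) · d(604/2) = -1 · 4 = -4
  d = 4: μ(4) · d(604/4) = 0 · 2 = 0
  d = 151: μ(151) · d(604/151) = -1 · 3 = -3
  d = 302: μ(302) · d(604/302) = 1 · 2 = 2
  d = 604: μ(604) · d(604/604) = 0 · 1 = 0
Summing: (μ * d)(604) = 6 + -4 + 0 + -3 + 2 + 0 = 1.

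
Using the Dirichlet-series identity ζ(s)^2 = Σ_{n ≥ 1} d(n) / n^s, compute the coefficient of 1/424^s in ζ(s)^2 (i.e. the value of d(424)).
d(424) = 8

ζ(s)^2 = (Σ 1/m^s)(Σ 1/k^s). The coefficient of 1/n^s in the product is the number of ordered pairs (m, k) with mk = n, which equals d(n). For n = 424, divisors are [1, 2, 4, 8, 53, 106, 212, 424], so d(424) = 8.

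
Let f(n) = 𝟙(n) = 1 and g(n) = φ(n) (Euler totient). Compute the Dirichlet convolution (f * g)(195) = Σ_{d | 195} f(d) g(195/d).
(𝟙 * φ)(195) = 195

Divisors of 195: [1, 3, 5, 13, 15, 39, 65, 195]. For each d | 195:
  d = 1: 𝟙(1) · φ(195/1) = 1 · 96 = 96
  d = 3: 𝟙(3) · φ(195/3) = 1 · 48 = 48
  d = 5: 𝟙(5) · φ(195/5) = 1 · 24 = 24
  d = 13: 𝟙(13) · φ(195/13) = 1 · 8 = 8
  d = 15: 𝟙(15) · φ(195/15) = 1 · 12 = 12
  d = 39: 𝟙(39) · φ(195/39) = 1 · 4 = 4
  d = 65: 𝟙(65) · φ(195/65) = 1 · 2 = 2
  d = 195: 𝟙(195) · φ(195/195) = 1 · 1 = 1
Summing: (𝟙 * φ)(195) = 96 + 48 + 24 + 8 + 12 + 4 + 2 + 1 = 195.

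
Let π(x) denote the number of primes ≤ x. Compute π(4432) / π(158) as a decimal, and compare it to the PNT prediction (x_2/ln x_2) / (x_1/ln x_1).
π(4432)/π(158) = 602/37 ≈ 16.2703;  PNT prediction ≈ 16.9127.

π(158) = 37 and π(4432) = 602, so π(4432)/π(158) ≈ 16.2703. The PNT-predicted ratio is (4432/ln(4432)) / (158/ln(158)) ≈ 16.9127. The two agree to within a few percent, as expected.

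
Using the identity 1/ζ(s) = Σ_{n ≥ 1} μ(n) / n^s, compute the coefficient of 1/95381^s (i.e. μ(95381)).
μ(95381) = 1

Factor n = 95381 = 11 · 13 · 23 · 29. μ(n) = 0 if any exponent ≥ 2 (not squarefree); otherwise μ(n) = (−1)^{ω(n)} where ω(n) is the number of distinct prime factors. Applying: μ(95381) = 1.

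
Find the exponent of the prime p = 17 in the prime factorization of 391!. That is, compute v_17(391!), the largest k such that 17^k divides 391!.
v_17(391!) = 24

Legendre's formula: v_p(n!) = Σ_{k ≥ 1} ⌊n / p^k⌋. For p = 17, n = 391, the terms are:
  ⌊391/17^1⌋ = ⌊391/17⌋ = 23
  ⌊391/17^2⌋ = ⌊391/289⌋ = 1
(the next term ⌊391/17^3⌋ = 0, terminating the sum). Summing: v_17(391!) = 23 + 1 = 24.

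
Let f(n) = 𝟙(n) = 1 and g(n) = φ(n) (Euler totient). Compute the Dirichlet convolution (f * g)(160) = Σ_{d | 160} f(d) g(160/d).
(𝟙 * φ)(160) = 160

Divisors of 160: [1, 2, 4, 5, 8, 10, 16, 20, 32, 40, 80, 160]. For each d | 160:
  d = 1: 𝟙(1) · φ(160/1) = 1 · 64 = 64
  d = 2: 𝟙(2) · φ(160/2) = 1 · 32 = 32
  d = 4: 𝟙(4) · φ(160/4) = 1 · 16 = 16
  d = 5: 𝟙(5) · φ(160/5) = 1 · 16 = 16
  d = 8: 𝟙(8) · φ(160/8) = 1 · 8 = 8
  d = 10: 𝟙(10) · φ(160/10) = 1 · 8 = 8
  d = 16: 𝟙(16) · φ(160/16) = 1 · 4 = 4
  d = 20: 𝟙(20) · φ(160/20) = 1 · 4 = 4
  d = 32: 𝟙(32) · φ(160/32) = 1 · 4 = 4
  d = 40: 𝟙(40) · φ(160/40) = 1 · 2 = 2
  d = 80: 𝟙(80) · φ(160/80) = 1 · 1 = 1
  d = 160: 𝟙(160) · φ(160/160) = 1 · 1 = 1
Summing: (𝟙 * φ)(160) = 64 + 32 + 16 + 16 + 8 + 8 + 4 + 4 + 4 + 2 + 1 + 1 = 160.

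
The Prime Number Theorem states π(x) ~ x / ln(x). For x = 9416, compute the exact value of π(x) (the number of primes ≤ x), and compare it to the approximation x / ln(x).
π(9416) = 1164;  x/ln(x) ≈ 1029.05;  relative error ≈ 11.59%.

Directly count primes up to 9416: π(9416) = 1164. The PNT approximation gives 9416/ln(9416) ≈ 9416/9.15017 ≈ 1029.05. Relative error (π(x) − x/ln(x)) / π(x) ≈ 11.59%; the approximation is known to undercount slightly (Li(x) is a better estimate).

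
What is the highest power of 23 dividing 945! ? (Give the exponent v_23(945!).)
v_23(945!) = 42

Legendre's formula: v_p(n!) = Σ_{k ≥ 1} ⌊n / p^k⌋. For p = 23, n = 945, the terms are:
  ⌊945/23^1⌋ = ⌊945/23⌋ = 41
  ⌊945/23^2⌋ = ⌊945/529⌋ = 1
(the next term ⌊945/23^3⌋ = 0, terminating the sum). Summing: v_23(945!) = 41 + 1 = 42.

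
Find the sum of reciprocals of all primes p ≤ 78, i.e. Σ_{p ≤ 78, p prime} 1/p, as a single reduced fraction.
Σ 1/p = 71544353681891529224514036059/40729680599249024150621323470

π(78) = 21, so the primes ≤ 78 are [2, 3, 5, 7, 11, 13, 17, 19, 23, 29, 31, 37, 41, 43, 47, 53, 59, 61, 67, 71, 73]. Summing 1/p over these primes: 71544353681891529224514036059/40729680599249024150621323470 ≈ 1.7566. Mertens estimate ln ln(78) + 0.2615 ≈ 1.7332.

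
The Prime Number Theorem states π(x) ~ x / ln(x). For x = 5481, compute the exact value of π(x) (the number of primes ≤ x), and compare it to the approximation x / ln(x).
π(5481) = 724;  x/ln(x) ≈ 636.66;  relative error ≈ 12.06%.

Directly count primes up to 5481: π(5481) = 724. The PNT approximation gives 5481/ln(5481) ≈ 5481/8.60904 ≈ 636.66. Relative error (π(x) − x/ln(x)) / π(x) ≈ 12.06%; the approximation is known to undercount slightly (Li(x) is a better estimate).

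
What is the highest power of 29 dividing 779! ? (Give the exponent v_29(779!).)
v_29(779!) = 26

Legendre's formula: v_p(n!) = Σ_{k ≥ 1} ⌊n / p^k⌋. For p = 29, n = 779, the terms are:
  ⌊779/29^1⌋ = ⌊779/29⌋ = 26
(the next term ⌊779/29^2⌋ = 0, terminating the sum). Summing: v_29(779!) = 26 = 26.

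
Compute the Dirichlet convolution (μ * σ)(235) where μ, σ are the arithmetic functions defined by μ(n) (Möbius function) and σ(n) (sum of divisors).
(μ * σ)(235) = 235

Divisors of 235: [1, 5, 47, 235]. For each d | 235:
  d = 1: μ(1) · σ(235/1) = 1 · 288 = 288
  d = 5: μ(5) · σ(235/5) = -1 · 48 = -48
  d = 47: μ(47) · σ(235/47) = -1 · 6 = -6
  d = 235: μ(235) · σ(235/235) = 1 · 1 = 1
Summing: (μ * σ)(235) = 288 + -48 + -6 + 1 = 235.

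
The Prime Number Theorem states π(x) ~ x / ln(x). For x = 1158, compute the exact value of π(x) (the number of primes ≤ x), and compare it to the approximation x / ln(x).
π(1158) = 191;  x/ln(x) ≈ 164.15;  relative error ≈ 14.06%.

Directly count primes up to 1158: π(1158) = 191. The PNT approximation gives 1158/ln(1158) ≈ 1158/7.05445 ≈ 164.15. Relative error (π(x) − x/ln(x)) / π(x) ≈ 14.06%; the approximation is known to undercount slightly (Li(x) is a better estimate).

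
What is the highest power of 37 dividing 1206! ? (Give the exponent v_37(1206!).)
v_37(1206!) = 32

Legendre's formula: v_p(n!) = Σ_{k ≥ 1} ⌊n / p^k⌋. For p = 37, n = 1206, the terms are:
  ⌊1206/37^1⌋ = ⌊1206/37⌋ = 32
(the next term ⌊1206/37^2⌋ = 0, terminating the sum). Summing: v_37(1206!) = 32 = 32.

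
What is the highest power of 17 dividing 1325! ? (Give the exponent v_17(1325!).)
v_17(1325!) = 81

Legendre's formula: v_p(n!) = Σ_{k ≥ 1} ⌊n / p^k⌋. For p = 17, n = 1325, the terms are:
  ⌊1325/17^1⌋ = ⌊1325/17⌋ = 77
  ⌊1325/17^2⌋ = ⌊1325/289⌋ = 4
(the next term ⌊1325/17^3⌋ = 0, terminating the sum). Summing: v_17(1325!) = 77 + 4 = 81.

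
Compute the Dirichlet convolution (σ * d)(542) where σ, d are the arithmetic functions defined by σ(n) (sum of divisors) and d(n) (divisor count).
(σ * d)(542) = 1370

Divisors of 542: [1, 2, 271, 542]. For each d | 542:
  d = 1: σ(1) · d(542/1) = 1 · 4 = 4
  d = 2: σ(2) · d(542/2) = 3 · 2 = 6
  d = 271: σ(271) · d(542/271) = 272 · 2 = 544
  d = 542: σ(542) · d(542/542) = 816 · 1 = 816
Summing: (σ * d)(542) = 4 + 6 + 544 + 816 = 1370.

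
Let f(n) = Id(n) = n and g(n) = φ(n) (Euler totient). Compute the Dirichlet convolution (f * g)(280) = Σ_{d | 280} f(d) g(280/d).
(Id * φ)(280) = 2340

Divisors of 280: [1, 2, 4, 5, 7, 8, 10, 14, 20, 28, 35, 40, 56, 70, 140, 280]. For each d | 280:
  d = 1: Id(1) · φ(280/1) = 1 · 96 = 96
  d = 2: Id(2) · φ(280/2) = 2 · 48 = 96
  d = 4: Id(4) · φ(280/4) = 4 · 24 = 96
  d = 5: Id(5) · φ(280/5) = 5 · 24 = 120
  d = 7: Id(7) · φ(280/7) = 7 · 16 = 112
  d = 8: Id(8) · φ(280/8) = 8 · 24 = 192
  d = 10: Id(10) · φ(280/10) = 10 · 12 = 120
  d = 14: Id(14) · φ(280/14) = 14 · 8 = 112
  d = 20: Id(20) · φ(280/20) = 20 · 6 = 120
  d = 28: Id(28) · φ(280/28) = 28 · 4 = 112
  d = 35: Id(35) · φ(280/35) = 35 · 4 = 140
  d = 40: Id(40) · φ(280/40) = 40 · 6 = 240
  d = 56: Id(56) · φ(280/56) = 56 · 4 = 224
  d = 70: Id(70) · φ(280/70) = 70 · 2 = 140
  d = 140: Id(140) · φ(280/140) = 140 · 1 = 140
  d = 280: Id(280) · φ(280/280) = 280 · 1 = 280
Summing: (Id * φ)(280) = 96 + 96 + 96 + 120 + 112 + 192 + 120 + 112 + 120 + 112 + 140 + 240 + 224 + 140 + 140 + 280 = 2340.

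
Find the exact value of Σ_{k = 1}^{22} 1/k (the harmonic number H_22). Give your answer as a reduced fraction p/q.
H_22 = 19093197/5173168

Direct summation: H_22 = 1 + 1/2 + ... + 1/22. The least common denominator is lcm(1, ..., 22) = 232792560; over this denominator the numerator is 232792560 + 116396280 + 77597520 + 58198140 + 46558512 + 38798760 + 33256080 + 29099070 + 25865840 + 23279256 + 21162960 + 19399380 + 17907120 + 16628040 + 15519504 + 14549535 + 13693680 + 12932920 + 12252240 + 11639628 + 11085360 + 10581480 = 859193865, so H_22 = 859193865/232792560; reducing by gcd(859193865, 232792560) = 45 gives 19093197/5173168 ≈ 3.69081. (The PNT-adjacent estimate ln(22) + γ ≈ 3.66826 matches within O(1/n).)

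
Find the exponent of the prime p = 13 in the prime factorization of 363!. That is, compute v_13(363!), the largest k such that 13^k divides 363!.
v_13(363!) = 29

Legendre's formula: v_p(n!) = Σ_{k ≥ 1} ⌊n / p^k⌋. For p = 13, n = 363, the terms are:
  ⌊363/13^1⌋ = ⌊363/13⌋ = 27
  ⌊363/13^2⌋ = ⌊363/169⌋ = 2
(the next term ⌊363/13^3⌋ = 0, terminating the sum). Summing: v_13(363!) = 27 + 2 = 29.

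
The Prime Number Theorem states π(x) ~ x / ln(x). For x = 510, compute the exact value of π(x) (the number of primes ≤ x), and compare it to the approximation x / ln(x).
π(510) = 97;  x/ln(x) ≈ 81.80;  relative error ≈ 15.67%.

Directly count primes up to 510: π(510) = 97. The PNT approximation gives 510/ln(510) ≈ 510/6.23441 ≈ 81.80. Relative error (π(x) − x/ln(x)) / π(x) ≈ 15.67%; the approximation is known to undercount slightly (Li(x) is a better estimate).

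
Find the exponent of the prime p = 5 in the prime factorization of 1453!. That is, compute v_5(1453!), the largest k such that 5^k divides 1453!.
v_5(1453!) = 361

Legendre's formula: v_p(n!) = Σ_{k ≥ 1} ⌊n / p^k⌋. For p = 5, n = 1453, the terms are:
  ⌊1453/5^1⌋ = ⌊1453/5⌋ = 290
  ⌊1453/5^2⌋ = ⌊1453/25⌋ = 58
  ⌊1453/5^3⌋ = ⌊1453/125⌋ = 11
  ⌊1453/5^4⌋ = ⌊1453/625⌋ = 2
(the next term ⌊1453/5^5⌋ = 0, terminating the sum). Summing: v_5(1453!) = 290 + 58 + 11 + 2 = 361.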